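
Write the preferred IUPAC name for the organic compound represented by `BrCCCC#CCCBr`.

1,7-dibromohept-3-yne

The longest carbon chain that includes the multiple bond has 7 carbons, so the parent hydride is heptane.
The chain contains a C≡C triple bond, so the unsaturation ending is -yne.
The numbering direction is chosen so that numbering from this end puts the triple bond at C-3 rather than C-4.
With this numbering: the triple bond between C-3 and C-4; bromo groups at C-1 and C-7.
The name is 1,7-dibromohept-3-yne.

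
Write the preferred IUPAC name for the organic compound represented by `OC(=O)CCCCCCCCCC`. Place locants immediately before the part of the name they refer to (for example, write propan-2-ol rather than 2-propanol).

Counting along the main chain through the –COOH group gives 11 carbons: the parent is undecane.
The principal characteristic group is a carboxylic acid (terminal –COOH), named with the suffix -oic acid.
Choose the numbering such that the carboxylic acid carbon is C-1 by definition.
Assembling the pieces gives undecanoic acid.

undecanoic acid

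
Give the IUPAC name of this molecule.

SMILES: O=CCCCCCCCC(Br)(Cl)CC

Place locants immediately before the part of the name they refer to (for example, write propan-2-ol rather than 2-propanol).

9-bromo-9-chloroundecanal

The longest carbon chain that includes the –CHO group has 11 carbons, so the parent hydride is undecane.
An aldehyde (terminal –CHO) is the principal characteristic group, giving the suffix -al.
Number the chain so that the aldehyde carbon is C-1 by definition.
This places a bromo group at C-9; a chloro group at C-9.
Prefixes are listed alphabetically: bromo, chloro.
Putting it together: 9-bromo-9-chloroundecanal.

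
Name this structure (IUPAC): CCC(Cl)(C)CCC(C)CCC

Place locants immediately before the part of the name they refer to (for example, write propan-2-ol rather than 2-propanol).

3-chloro-3,6-dimethylnonane

The parent chain contains 9 carbons (nonane).
The numbering direction is chosen so that the substituent locant set {3,3,6} is lower than {4,7,7} at the first point of difference.
This places a chloro group at C-3; methyl groups at C-3 and C-6.
Prefixes are listed alphabetically: chloro, methyl.
Assembling the pieces gives 3-chloro-3,6-dimethylnonane.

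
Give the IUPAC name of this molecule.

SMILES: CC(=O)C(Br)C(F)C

The longest carbon chain that includes the carbonyl has 5 carbons, so the parent hydride is pentane.
The highest-priority functional group is a ketone (C=O on an internal carbon), so the name ends in -one.
Choose the numbering such that numbering from this end puts the carbonyl group at C-2 rather than C-4.
This places the carbonyl at C-2; a bromo group at C-3; a fluoro group at C-4.
Prefixes are listed alphabetically: bromo, fluoro.
Assembling the pieces gives 3-bromo-4-fluoropentan-2-one.

3-bromo-4-fluoropentan-2-one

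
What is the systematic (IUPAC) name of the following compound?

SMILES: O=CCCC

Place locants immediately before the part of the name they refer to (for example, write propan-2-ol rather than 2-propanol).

The longest chain bearing the –CHO group is 4 carbons long (butane).
The highest-priority functional group is an aldehyde (terminal –CHO), so the name ends in -al.
The numbering direction is chosen so that the aldehyde carbon is C-1 by definition.
The name is butanal.

butanal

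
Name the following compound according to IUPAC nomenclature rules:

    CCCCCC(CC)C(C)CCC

5-ethyl-4-methyldecane

The longest carbon chain is 10 atoms: the parent is decane.
Choose the numbering such that the substituent locant set {4,5} is lower than {6,7} at the first point of difference.
That gives an ethyl group at C-5; a methyl group at C-4.
Prefixes are listed alphabetically: ethyl, methyl.
Putting it together: 5-ethyl-4-methyldecane.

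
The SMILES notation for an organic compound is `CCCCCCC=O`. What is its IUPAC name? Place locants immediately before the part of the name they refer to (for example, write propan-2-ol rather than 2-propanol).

The longest carbon chain that includes the –CHO group has 7 carbons, so the parent hydride is heptane.
The highest-priority functional group is an aldehyde (terminal –CHO), so the name ends in -al.
The numbering direction is chosen so that the aldehyde carbon is C-1 by definition.
Putting it together: heptanal.

heptanal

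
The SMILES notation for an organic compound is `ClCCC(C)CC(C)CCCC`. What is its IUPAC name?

1-chloro-3,5-dimethylnonane

The parent chain contains 9 carbons (nonane).
Number the chain so that the substituent locant set {1,3,5} is lower than {5,7,9} at the first point of difference.
This places a chloro group at C-1; methyl groups at C-3 and C-5.
Prefixes are listed alphabetically: chloro, methyl.
Putting it together: 1-chloro-3,5-dimethylnonane.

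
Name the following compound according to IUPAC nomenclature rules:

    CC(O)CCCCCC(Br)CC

The longest chain bearing the –OH group is 10 carbons long (decane).
The highest-priority functional group is an alcohol (–OH), so the name ends in -ol.
Choose the numbering such that numbering from this end puts the hydroxyl group at C-2 rather than C-9.
This places the hydroxyl at C-2; a bromo group at C-8.
Putting it together: 8-bromodecan-2-ol.

8-bromodecan-2-ol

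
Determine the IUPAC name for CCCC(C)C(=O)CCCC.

The longest carbon chain that includes the carbonyl has 9 carbons, so the parent hydride is nonane.
The principal characteristic group is a ketone (C=O on an internal carbon), named with the suffix -one.
The numbering direction is chosen so that the substituent locant set {4} is lower than {6} at the first point of difference.
With this numbering: the carbonyl at C-5; a methyl group at C-4.
The name is 4-methylnonan-5-one.

4-methylnonan-5-one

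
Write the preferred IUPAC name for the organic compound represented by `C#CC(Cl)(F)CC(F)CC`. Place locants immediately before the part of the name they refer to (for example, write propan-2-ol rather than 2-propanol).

The longest carbon chain that includes the multiple bond has 7 carbons, so the parent hydride is heptane.
There is one C≡C triple bond, indicated by the ending -yne.
Number the chain so that numbering from this end puts the triple bond at C-1 rather than C-6.
That gives the triple bond between C-1 and C-2; a chloro group at C-3; fluoro groups at C-3 and C-5.
The substituents are ordered alphabetically, ignoring any di-/tri- multipliers.
Assembling the pieces gives 3-chloro-3,5-difluorohept-1-yne.

3-chloro-3,5-difluorohept-1-yne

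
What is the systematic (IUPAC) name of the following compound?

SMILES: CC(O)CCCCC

heptan-2-ol

The longest chain bearing the –OH group is 7 carbons long (heptane).
An alcohol (–OH) is the principal characteristic group, giving the suffix -ol.
The numbering direction is chosen so that numbering from this end puts the hydroxyl group at C-2 rather than C-6.
That gives the hydroxyl at C-2.
The name is heptan-2-ol.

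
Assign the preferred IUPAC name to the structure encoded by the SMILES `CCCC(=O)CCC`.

heptan-4-one

The longest chain bearing the carbonyl is 7 carbons long (heptane).
The highest-priority functional group is a ketone (C=O on an internal carbon), so the name ends in -one.
Both numbering directions give the same locant set; either may be used.
This places the carbonyl at C-4.
The name is heptan-4-one.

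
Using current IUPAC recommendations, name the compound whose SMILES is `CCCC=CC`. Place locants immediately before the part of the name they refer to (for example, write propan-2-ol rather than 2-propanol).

Counting along the main chain through the multiple bond gives 6 carbons: the parent is hexane.
The chain contains a C=C double bond, so the unsaturation ending is -ene.
Number the chain so that numbering from this end puts the double bond at C-2 rather than C-4.
That gives the double bond between C-2 and C-3.
Putting it together: hex-2-ene.

hex-2-ene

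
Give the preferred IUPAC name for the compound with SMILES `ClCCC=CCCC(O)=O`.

7-chlorohept-4-enoic acid

The longest carbon chain that includes the –COOH group and the multiple bond has 7 carbons, so the parent hydride is heptane.
The principal characteristic group is a carboxylic acid (terminal –COOH), named with the suffix -oic acid.
There is one C=C double bond, indicated by the ending -ene.
Choose the numbering such that the carboxylic acid carbon is C-1 by definition.
That gives the double bond between C-4 and C-5; a chloro group at C-7.
Putting it together: 7-chlorohept-4-enoic acid.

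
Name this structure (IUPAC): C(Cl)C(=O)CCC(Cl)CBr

The longest chain bearing the carbonyl is 6 carbons long (hexane).
A ketone (C=O on an internal carbon) is the principal characteristic group, giving the suffix -one.
The numbering direction is chosen so that numbering from this end puts the carbonyl group at C-2 rather than C-5.
That gives the carbonyl at C-2; a bromo group at C-6; chloro groups at C-1 and C-5.
Prefixes are listed alphabetically: bromo, chloro.
The name is 6-bromo-1,5-dichlorohexan-2-one.

6-bromo-1,5-dichlorohexan-2-one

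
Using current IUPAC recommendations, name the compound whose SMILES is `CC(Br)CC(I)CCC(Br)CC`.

The longest continuous carbon chain has 9 atoms, so the parent hydride is nonane.
Number the chain so that the substituent locant set {2,4,7} is lower than {3,6,8} at the first point of difference.
This places bromo groups at C-2 and C-7; an iodo group at C-4.
Prefixes are listed alphabetically: bromo, iodo.
Assembling the pieces gives 2,7-dibromo-4-iodononane.

2,7-dibromo-4-iodononane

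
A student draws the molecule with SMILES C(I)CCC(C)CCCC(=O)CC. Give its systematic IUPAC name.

Counting along the main chain through the carbonyl gives 10 carbons: the parent is decane.
A ketone (C=O on an internal carbon) is the principal characteristic group, giving the suffix -one.
The numbering direction is chosen so that numbering from this end puts the carbonyl group at C-3 rather than C-8.
This places the carbonyl at C-3; an iodo group at C-10; a methyl group at C-7.
Substituent prefixes are cited in alphabetical order (multiplying prefixes like di-/tri- are ignored for ordering).
The name is 10-iodo-7-methyldecan-3-one.

10-iodo-7-methyldecan-3-one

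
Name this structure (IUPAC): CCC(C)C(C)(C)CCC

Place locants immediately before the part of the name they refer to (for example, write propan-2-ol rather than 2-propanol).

3,4,4-trimethylheptane

The parent chain contains 7 carbons (heptane).
Choose the numbering such that the substituent locant set {3,4,4} is lower than {4,4,5} at the first point of difference.
That gives methyl groups at C-3 and C-4 (×2).
The name is 3,4,4-trimethylheptane.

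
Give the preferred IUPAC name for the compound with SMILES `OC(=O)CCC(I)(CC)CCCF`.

4-ethyl-7-fluoro-4-iodoheptanoic acid

The longest chain bearing the –COOH group is 7 carbons long (heptane).
The principal characteristic group is a carboxylic acid (terminal –COOH), named with the suffix -oic acid.
Choose the numbering such that the carboxylic acid carbon is C-1 by definition.
With this numbering: an ethyl group at C-4; a fluoro group at C-7; an iodo group at C-4.
Substituent prefixes are cited in alphabetical order (multiplying prefixes like di-/tri- are ignored for ordering).
Putting it together: 4-ethyl-7-fluoro-4-iodoheptanoic acid.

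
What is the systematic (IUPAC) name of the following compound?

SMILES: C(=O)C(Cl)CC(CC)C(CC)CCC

Counting along the main chain through the –CHO group gives 8 carbons: the parent is octane.
The principal characteristic group is an aldehyde (terminal –CHO), named with the suffix -al.
Number the chain so that the aldehyde carbon is C-1 by definition.
With this numbering: a chloro group at C-2; ethyl groups at C-4 and C-5.
The substituents are ordered alphabetically, ignoring any di-/tri- multipliers.
The name is 2-chloro-4,5-diethyloctanal.

2-chloro-4,5-diethyloctanal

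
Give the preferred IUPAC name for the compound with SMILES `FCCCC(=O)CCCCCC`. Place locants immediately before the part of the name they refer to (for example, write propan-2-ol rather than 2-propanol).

The longest carbon chain that includes the carbonyl has 10 carbons, so the parent hydride is decane.
The principal characteristic group is a ketone (C=O on an internal carbon), named with the suffix -one.
Number the chain so that numbering from this end puts the carbonyl group at C-4 rather than C-7.
With this numbering: the carbonyl at C-4; a fluoro group at C-1.
Putting it together: 1-fluorodecan-4-one.

1-fluorodecan-4-one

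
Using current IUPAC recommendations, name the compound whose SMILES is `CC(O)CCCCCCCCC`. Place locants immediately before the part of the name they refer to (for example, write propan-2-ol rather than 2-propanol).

Counting along the main chain through the –OH group gives 11 carbons: the parent is undecane.
The principal characteristic group is an alcohol (–OH), named with the suffix -ol.
Choose the numbering such that numbering from this end puts the hydroxyl group at C-2 rather than C-10.
This places the hydroxyl at C-2.
The name is undecan-2-ol.

undecan-2-ol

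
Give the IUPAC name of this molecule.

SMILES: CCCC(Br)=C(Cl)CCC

4-bromo-5-chlorooct-4-ene

The longest carbon chain that includes the multiple bond has 8 carbons, so the parent hydride is octane.
A C=C double bond in the chain gives the infix -ene-.
Choose the numbering such that the locant sets are identical either way, so the alphabetically earlier bromo substituent takes the lower locant (4 rather than 5).
This places the double bond between C-4 and C-5; a bromo group at C-4; a chloro group at C-5.
The substituents are ordered alphabetically, ignoring any di-/tri- multipliers.
Assembling the pieces gives 4-bromo-5-chlorooct-4-ene.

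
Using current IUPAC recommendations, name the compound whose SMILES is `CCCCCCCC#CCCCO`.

Counting along the main chain through the –OH group and the multiple bond gives 12 carbons: the parent is dodecane.
An alcohol (–OH) is the principal characteristic group, giving the suffix -ol.
There is one C≡C triple bond, indicated by the ending -yne.
Choose the numbering such that numbering from this end puts the hydroxyl group at C-1 rather than C-12.
With this numbering: the hydroxyl at C-1; the triple bond between C-4 and C-5.
The name is dodec-4-yn-1-ol.

dodec-4-yn-1-ol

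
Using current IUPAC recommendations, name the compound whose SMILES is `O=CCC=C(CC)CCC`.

4-ethylhept-3-enal

Counting along the main chain through the –CHO group and the multiple bond gives 7 carbons: the parent is heptane.
An aldehyde (terminal –CHO) is the principal characteristic group, giving the suffix -al.
There is one C=C double bond, indicated by the ending -ene.
The numbering direction is chosen so that the aldehyde carbon is C-1 by definition.
That gives the double bond between C-3 and C-4; an ethyl group at C-4.
Assembling the pieces gives 4-ethylhept-3-enal.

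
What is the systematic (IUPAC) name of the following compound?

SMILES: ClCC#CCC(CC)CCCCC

The longest chain bearing the multiple bond is 10 carbons long (decane).
A C≡C triple bond in the chain gives the infix -yne-.
Number the chain so that numbering from this end puts the triple bond at C-2 rather than C-8.
This places the triple bond between C-2 and C-3; a chloro group at C-1; an ethyl group at C-5.
Substituent prefixes are cited in alphabetical order (multiplying prefixes like di-/tri- are ignored for ordering).
Putting it together: 1-chloro-5-ethyldec-2-yne.

1-chloro-5-ethyldec-2-yne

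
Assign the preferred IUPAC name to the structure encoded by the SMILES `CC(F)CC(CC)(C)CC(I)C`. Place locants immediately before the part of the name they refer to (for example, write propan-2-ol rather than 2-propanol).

4-ethyl-2-fluoro-6-iodo-4-methylheptane

The longest continuous carbon chain has 7 atoms, so the parent hydride is heptane.
The numbering direction is chosen so that the locant sets are identical either way, so the alphabetically earlier fluoro substituent takes the lower locant (2 rather than 6).
With this numbering: an ethyl group at C-4; a fluoro group at C-2; an iodo group at C-6; a methyl group at C-4.
Prefixes are listed alphabetically: ethyl, fluoro, iodo, methyl.
The name is 4-ethyl-2-fluoro-6-iodo-4-methylheptane.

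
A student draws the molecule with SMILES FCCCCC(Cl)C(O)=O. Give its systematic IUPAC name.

The longest carbon chain that includes the –COOH group has 6 carbons, so the parent hydride is hexane.
The highest-priority functional group is a carboxylic acid (terminal –COOH), so the name ends in -oic acid.
The numbering direction is chosen so that the carboxylic acid carbon is C-1 by definition.
With this numbering: a chloro group at C-2; a fluoro group at C-6.
Substituent prefixes are cited in alphabetical order (multiplying prefixes like di-/tri- are ignored for ordering).
Assembling the pieces gives 2-chloro-6-fluorohexanoic acid.

2-chloro-6-fluorohexanoic acid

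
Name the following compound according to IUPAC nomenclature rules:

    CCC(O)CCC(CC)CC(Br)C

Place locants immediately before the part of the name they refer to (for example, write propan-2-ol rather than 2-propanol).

Counting along the main chain through the –OH group gives 9 carbons: the parent is nonane.
The highest-priority functional group is an alcohol (–OH), so the name ends in -ol.
The numbering direction is chosen so that numbering from this end puts the hydroxyl group at C-3 rather than C-7.
With this numbering: the hydroxyl at C-3; a bromo group at C-8; an ethyl group at C-6.
The substituents are ordered alphabetically, ignoring any di-/tri- multipliers.
The name is 8-bromo-6-ethylnonan-3-ol.

8-bromo-6-ethylnonan-3-ol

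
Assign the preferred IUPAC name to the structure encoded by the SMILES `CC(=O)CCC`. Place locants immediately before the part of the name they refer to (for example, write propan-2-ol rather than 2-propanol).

pentan-2-one

The longest carbon chain that includes the carbonyl has 5 carbons, so the parent hydride is pentane.
The principal characteristic group is a ketone (C=O on an internal carbon), named with the suffix -one.
Number the chain so that numbering from this end puts the carbonyl group at C-2 rather than C-4.
With this numbering: the carbonyl at C-2.
Assembling the pieces gives pentan-2-one.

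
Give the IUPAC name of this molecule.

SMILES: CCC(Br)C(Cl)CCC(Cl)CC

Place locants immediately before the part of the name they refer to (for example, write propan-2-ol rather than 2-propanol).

The longest carbon chain is 9 atoms: the parent is nonane.
Number the chain so that the substituent locant set {3,4,7} is lower than {3,6,7} at the first point of difference.
That gives a bromo group at C-3; chloro groups at C-4 and C-7.
The substituents are ordered alphabetically, ignoring any di-/tri- multipliers.
The name is 3-bromo-4,7-dichlorononane.

3-bromo-4,7-dichlorononane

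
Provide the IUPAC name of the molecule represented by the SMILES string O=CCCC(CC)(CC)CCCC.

4,4-diethyloctanal

The longest chain bearing the –CHO group is 8 carbons long (octane).
An aldehyde (terminal –CHO) is the principal characteristic group, giving the suffix -al.
Number the chain so that the aldehyde carbon is C-1 by definition.
That gives two ethyl groups at C-4.
Assembling the pieces gives 4,4-diethyloctanal.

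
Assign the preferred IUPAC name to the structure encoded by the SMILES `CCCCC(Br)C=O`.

The longest chain bearing the –CHO group is 6 carbons long (hexane).
The highest-priority functional group is an aldehyde (terminal –CHO), so the name ends in -al.
Number the chain so that the aldehyde carbon is C-1 by definition.
That gives a bromo group at C-2.
Assembling the pieces gives 2-bromohexanal.

2-bromohexanal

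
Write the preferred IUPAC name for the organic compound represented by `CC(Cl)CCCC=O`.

Counting along the main chain through the –CHO group gives 6 carbons: the parent is hexane.
The principal characteristic group is an aldehyde (terminal –CHO), named with the suffix -al.
The numbering direction is chosen so that the aldehyde carbon is C-1 by definition.
With this numbering: a chloro group at C-5.
Assembling the pieces gives 5-chlorohexanal.

5-chlorohexanal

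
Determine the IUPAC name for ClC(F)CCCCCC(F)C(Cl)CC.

The longest continuous carbon chain has 10 atoms, so the parent hydride is decane.
Choose the numbering such that the substituent locant set {1,1,7,8} is lower than {3,4,10,10} at the first point of difference.
This places chloro groups at C-1 and C-8; fluoro groups at C-1 and C-7.
Substituent prefixes are cited in alphabetical order (multiplying prefixes like di-/tri- are ignored for ordering).
Putting it together: 1,8-dichloro-1,7-difluorodecane.

1,8-dichloro-1,7-difluorodecane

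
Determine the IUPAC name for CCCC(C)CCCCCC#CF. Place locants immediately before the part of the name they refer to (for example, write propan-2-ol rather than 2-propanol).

1-fluoro-8-methylundec-1-yne

Counting along the main chain through the multiple bond gives 11 carbons: the parent is undecane.
A C≡C triple bond in the chain gives the infix -yne-.
Number the chain so that numbering from this end puts the triple bond at C-1 rather than C-10.
With this numbering: the triple bond between C-1 and C-2; a fluoro group at C-1; a methyl group at C-8.
The substituents are ordered alphabetically, ignoring any di-/tri- multipliers.
Putting it together: 1-fluoro-8-methylundec-1-yne.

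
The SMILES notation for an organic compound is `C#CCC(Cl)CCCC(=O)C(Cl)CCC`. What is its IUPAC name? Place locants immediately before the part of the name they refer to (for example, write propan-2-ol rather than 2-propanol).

The longest carbon chain that includes the carbonyl and the multiple bond has 12 carbons, so the parent hydride is dodecane.
The highest-priority functional group is a ketone (C=O on an internal carbon), so the name ends in -one.
There is one C≡C triple bond, indicated by the ending -yne.
Choose the numbering such that numbering from this end puts the carbonyl group at C-5 rather than C-8.
This places the carbonyl at C-5; the triple bond between C-11 and C-12; chloro groups at C-4 and C-9.
The name is 4,9-dichlorododec-11-yn-5-one.

4,9-dichlorododec-11-yn-5-one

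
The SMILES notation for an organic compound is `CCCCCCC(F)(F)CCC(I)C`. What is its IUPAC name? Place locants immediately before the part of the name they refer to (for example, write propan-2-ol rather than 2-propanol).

The longest continuous carbon chain has 11 atoms, so the parent hydride is undecane.
The numbering direction is chosen so that the substituent locant set {2,5,5} is lower than {7,7,10} at the first point of difference.
That gives two fluoro groups at C-5; an iodo group at C-2.
Substituent prefixes are cited in alphabetical order (multiplying prefixes like di-/tri- are ignored for ordering).
Putting it together: 5,5-difluoro-2-iodoundecane.

5,5-difluoro-2-iodoundecane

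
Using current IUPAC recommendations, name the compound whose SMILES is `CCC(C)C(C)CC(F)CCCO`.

4-fluoro-6,7-dimethylnonan-1-ol

The longest chain bearing the –OH group is 9 carbons long (nonane).
The highest-priority functional group is an alcohol (–OH), so the name ends in -ol.
Choose the numbering such that numbering from this end puts the hydroxyl group at C-1 rather than C-9.
With this numbering: the hydroxyl at C-1; a fluoro group at C-4; methyl groups at C-6 and C-7.
Substituent prefixes are cited in alphabetical order (multiplying prefixes like di-/tri- are ignored for ordering).
Putting it together: 4-fluoro-6,7-dimethylnonan-1-ol.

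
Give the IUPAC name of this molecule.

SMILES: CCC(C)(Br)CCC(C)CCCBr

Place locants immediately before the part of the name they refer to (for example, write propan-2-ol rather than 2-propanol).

The longest continuous carbon chain has 9 atoms, so the parent hydride is nonane.
The numbering direction is chosen so that the substituent locant set {1,4,7,7} is lower than {3,3,6,9} at the first point of difference.
With this numbering: bromo groups at C-1 and C-7; methyl groups at C-4 and C-7.
Substituent prefixes are cited in alphabetical order (multiplying prefixes like di-/tri- are ignored for ordering).
Putting it together: 1,7-dibromo-4,7-dimethylnonane.

1,7-dibromo-4,7-dimethylnonane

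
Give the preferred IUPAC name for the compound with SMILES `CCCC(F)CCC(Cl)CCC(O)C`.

The longest carbon chain that includes the –OH group has 11 carbons, so the parent hydride is undecane.
The highest-priority functional group is an alcohol (–OH), so the name ends in -ol.
Number the chain so that numbering from this end puts the hydroxyl group at C-2 rather than C-10.
That gives the hydroxyl at C-2; a chloro group at C-5; a fluoro group at C-8.
The substituents are ordered alphabetically, ignoring any di-/tri- multipliers.
Putting it together: 5-chloro-8-fluoroundecan-2-ol.

5-chloro-8-fluoroundecan-2-ol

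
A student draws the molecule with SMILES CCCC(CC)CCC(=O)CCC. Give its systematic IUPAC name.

7-ethyldecan-4-one

The longest chain bearing the carbonyl is 10 carbons long (decane).
The principal characteristic group is a ketone (C=O on an internal carbon), named with the suffix -one.
The numbering direction is chosen so that numbering from this end puts the carbonyl group at C-4 rather than C-7.
That gives the carbonyl at C-4; an ethyl group at C-7.
Assembling the pieces gives 7-ethyldecan-4-one.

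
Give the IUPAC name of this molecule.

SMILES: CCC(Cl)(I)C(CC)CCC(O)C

The longest carbon chain that includes the –OH group has 8 carbons, so the parent hydride is octane.
The principal characteristic group is an alcohol (–OH), named with the suffix -ol.
Choose the numbering such that numbering from this end puts the hydroxyl group at C-2 rather than C-7.
With this numbering: the hydroxyl at C-2; a chloro group at C-6; an ethyl group at C-5; an iodo group at C-6.
Prefixes are listed alphabetically: chloro, ethyl, iodo.
Putting it together: 6-chloro-5-ethyl-6-iodooctan-2-ol.

6-chloro-5-ethyl-6-iodooctan-2-ol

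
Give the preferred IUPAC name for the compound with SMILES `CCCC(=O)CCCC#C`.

The longest chain bearing the carbonyl and the multiple bond is 9 carbons long (nonane).
A ketone (C=O on an internal carbon) is the principal characteristic group, giving the suffix -one.
A C≡C triple bond in the chain gives the infix -yne-.
Choose the numbering such that numbering from this end puts the carbonyl group at C-4 rather than C-6.
With this numbering: the carbonyl at C-4; the triple bond between C-8 and C-9.
The name is non-8-yn-4-one.

non-8-yn-4-one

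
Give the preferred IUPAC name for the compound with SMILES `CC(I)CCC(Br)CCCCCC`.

The longest carbon chain is 11 atoms: the parent is undecane.
The numbering direction is chosen so that the substituent locant set {2,5} is lower than {7,10} at the first point of difference.
With this numbering: a bromo group at C-5; an iodo group at C-2.
The substituents are ordered alphabetically, ignoring any di-/tri- multipliers.
Putting it together: 5-bromo-2-iodoundecane.

5-bromo-2-iodoundecane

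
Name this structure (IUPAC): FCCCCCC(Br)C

6-bromo-1-fluoroheptane

The parent chain contains 7 carbons (heptane).
Number the chain so that the substituent locant set {1,6} is lower than {2,7} at the first point of difference.
With this numbering: a bromo group at C-6; a fluoro group at C-1.
The substituents are ordered alphabetically, ignoring any di-/tri- multipliers.
The name is 6-bromo-1-fluoroheptane.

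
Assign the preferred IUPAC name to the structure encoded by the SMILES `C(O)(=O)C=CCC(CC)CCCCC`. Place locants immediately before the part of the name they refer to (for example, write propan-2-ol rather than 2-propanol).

The longest carbon chain that includes the –COOH group and the multiple bond has 10 carbons, so the parent hydride is decane.
The highest-priority functional group is a carboxylic acid (terminal –COOH), so the name ends in -oic acid.
A C=C double bond in the chain gives the infix -ene-.
Choose the numbering such that the carboxylic acid carbon is C-1 by definition.
This places the double bond between C-2 and C-3; an ethyl group at C-5.
Assembling the pieces gives 5-ethyldec-2-enoic acid.

5-ethyldec-2-enoic acid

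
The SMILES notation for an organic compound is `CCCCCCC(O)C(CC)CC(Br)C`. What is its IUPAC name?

2-bromo-4-ethylundecan-5-ol

Counting along the main chain through the –OH group gives 11 carbons: the parent is undecane.
The highest-priority functional group is an alcohol (–OH), so the name ends in -ol.
Number the chain so that numbering from this end puts the hydroxyl group at C-5 rather than C-7.
With this numbering: the hydroxyl at C-5; a bromo group at C-2; an ethyl group at C-4.
Prefixes are listed alphabetically: bromo, ethyl.
Assembling the pieces gives 2-bromo-4-ethylundecan-5-ol.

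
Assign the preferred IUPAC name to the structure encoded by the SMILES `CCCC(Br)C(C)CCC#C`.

6-bromo-5-methylnon-1-yne

The longest carbon chain that includes the multiple bond has 9 carbons, so the parent hydride is nonane.
There is one C≡C triple bond, indicated by the ending -yne.
Choose the numbering such that numbering from this end puts the triple bond at C-1 rather than C-8.
With this numbering: the triple bond between C-1 and C-2; a bromo group at C-6; a methyl group at C-5.
Prefixes are listed alphabetically: bromo, methyl.
Assembling the pieces gives 6-bromo-5-methylnon-1-yne.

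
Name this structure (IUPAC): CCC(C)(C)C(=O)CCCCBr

8-bromo-3,3-dimethyloctan-4-one

The longest chain bearing the carbonyl is 8 carbons long (octane).
The principal characteristic group is a ketone (C=O on an internal carbon), named with the suffix -one.
Number the chain so that numbering from this end puts the carbonyl group at C-4 rather than C-5.
This places the carbonyl at C-4; a bromo group at C-8; two methyl groups at C-3.
Substituent prefixes are cited in alphabetical order (multiplying prefixes like di-/tri- are ignored for ordering).
Assembling the pieces gives 8-bromo-3,3-dimethyloctan-4-one.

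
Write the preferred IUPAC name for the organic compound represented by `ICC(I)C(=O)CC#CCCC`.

Counting along the main chain through the carbonyl and the multiple bond gives 9 carbons: the parent is nonane.
The principal characteristic group is a ketone (C=O on an internal carbon), named with the suffix -one.
The chain contains a C≡C triple bond, so the unsaturation ending is -yne.
Choose the numbering such that numbering from this end puts the carbonyl group at C-3 rather than C-7.
That gives the carbonyl at C-3; the triple bond between C-5 and C-6; iodo groups at C-1 and C-2.
Putting it together: 1,2-diiodonon-5-yn-3-one.

1,2-diiodonon-5-yn-3-one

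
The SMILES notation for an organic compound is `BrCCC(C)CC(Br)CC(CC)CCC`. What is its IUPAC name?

1,5-dibromo-7-ethyl-3-methyldecane

The longest carbon chain is 10 atoms: the parent is decane.
The numbering direction is chosen so that the substituent locant set {1,3,5,7} is lower than {4,6,8,10} at the first point of difference.
That gives bromo groups at C-1 and C-5; an ethyl group at C-7; a methyl group at C-3.
Substituent prefixes are cited in alphabetical order (multiplying prefixes like di-/tri- are ignored for ordering).
The name is 1,5-dibromo-7-ethyl-3-methyldecane.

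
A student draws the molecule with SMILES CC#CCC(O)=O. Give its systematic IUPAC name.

pent-3-ynoic acid

The longest carbon chain that includes the –COOH group and the multiple bond has 5 carbons, so the parent hydride is pentane.
A carboxylic acid (terminal –COOH) is the principal characteristic group, giving the suffix -oic acid.
There is one C≡C triple bond, indicated by the ending -yne.
The numbering direction is chosen so that the carboxylic acid carbon is C-1 by definition.
This places the triple bond between C-3 and C-4.
Assembling the pieces gives pent-3-ynoic acid.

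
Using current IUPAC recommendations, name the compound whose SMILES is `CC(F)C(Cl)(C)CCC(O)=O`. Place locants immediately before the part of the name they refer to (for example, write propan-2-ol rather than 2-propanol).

4-chloro-5-fluoro-4-methylhexanoic acid

The longest chain bearing the –COOH group is 6 carbons long (hexane).
The highest-priority functional group is a carboxylic acid (terminal –COOH), so the name ends in -oic acid.
Choose the numbering such that the carboxylic acid carbon is C-1 by definition.
With this numbering: a chloro group at C-4; a fluoro group at C-5; a methyl group at C-4.
Substituent prefixes are cited in alphabetical order (multiplying prefixes like di-/tri- are ignored for ordering).
Putting it together: 4-chloro-5-fluoro-4-methylhexanoic acid.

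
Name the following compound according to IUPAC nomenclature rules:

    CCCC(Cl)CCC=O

4-chloroheptanal

The longest carbon chain that includes the –CHO group has 7 carbons, so the parent hydride is heptane.
The principal characteristic group is an aldehyde (terminal –CHO), named with the suffix -al.
Number the chain so that the aldehyde carbon is C-1 by definition.
With this numbering: a chloro group at C-4.
Assembling the pieces gives 4-chloroheptanal.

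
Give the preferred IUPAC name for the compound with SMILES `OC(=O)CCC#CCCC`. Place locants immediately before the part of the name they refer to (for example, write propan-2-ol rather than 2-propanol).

oct-4-ynoic acid

Counting along the main chain through the –COOH group and the multiple bond gives 8 carbons: the parent is octane.
The highest-priority functional group is a carboxylic acid (terminal –COOH), so the name ends in -oic acid.
There is one C≡C triple bond, indicated by the ending -yne.
Choose the numbering such that the carboxylic acid carbon is C-1 by definition.
With this numbering: the triple bond between C-4 and C-5.
Putting it together: oct-4-ynoic acid.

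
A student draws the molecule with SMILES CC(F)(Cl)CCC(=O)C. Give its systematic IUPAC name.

5-chloro-5-fluorohexan-2-one

The longest chain bearing the carbonyl is 6 carbons long (hexane).
A ketone (C=O on an internal carbon) is the principal characteristic group, giving the suffix -one.
Choose the numbering such that numbering from this end puts the carbonyl group at C-2 rather than C-5.
With this numbering: the carbonyl at C-2; a chloro group at C-5; a fluoro group at C-5.
The substituents are ordered alphabetically, ignoring any di-/tri- multipliers.
The name is 5-chloro-5-fluorohexan-2-one.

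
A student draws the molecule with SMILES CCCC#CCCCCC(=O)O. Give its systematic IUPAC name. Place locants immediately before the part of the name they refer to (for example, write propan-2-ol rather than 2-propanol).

dec-6-ynoic acid

Counting along the main chain through the –COOH group and the multiple bond gives 10 carbons: the parent is decane.
The principal characteristic group is a carboxylic acid (terminal –COOH), named with the suffix -oic acid.
The chain contains a C≡C triple bond, so the unsaturation ending is -yne.
Number the chain so that the carboxylic acid carbon is C-1 by definition.
This places the triple bond between C-6 and C-7.
The name is dec-6-ynoic acid.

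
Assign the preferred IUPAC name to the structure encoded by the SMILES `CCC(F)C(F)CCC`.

3,4-difluoroheptane

The longest carbon chain is 7 atoms: the parent is heptane.
Choose the numbering such that the substituent locant set {3,4} is lower than {4,5} at the first point of difference.
With this numbering: fluoro groups at C-3 and C-4.
Assembling the pieces gives 3,4-difluoroheptane.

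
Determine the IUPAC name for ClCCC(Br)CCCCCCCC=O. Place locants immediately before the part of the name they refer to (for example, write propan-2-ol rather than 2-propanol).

9-bromo-11-chloroundecanal

The longest chain bearing the –CHO group is 11 carbons long (undecane).
The highest-priority functional group is an aldehyde (terminal –CHO), so the name ends in -al.
The numbering direction is chosen so that the aldehyde carbon is C-1 by definition.
This places a bromo group at C-9; a chloro group at C-11.
The substituents are ordered alphabetically, ignoring any di-/tri- multipliers.
The name is 9-bromo-11-chloroundecanal.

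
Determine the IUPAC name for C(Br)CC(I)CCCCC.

The longest carbon chain is 8 atoms: the parent is octane.
The numbering direction is chosen so that the substituent locant set {1,3} is lower than {6,8} at the first point of difference.
That gives a bromo group at C-1; an iodo group at C-3.
Prefixes are listed alphabetically: bromo, iodo.
Putting it together: 1-bromo-3-iodooctane.

1-bromo-3-iodooctane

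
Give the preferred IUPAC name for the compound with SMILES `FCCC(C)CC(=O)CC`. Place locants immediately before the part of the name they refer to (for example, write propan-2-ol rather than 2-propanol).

The longest carbon chain that includes the carbonyl has 7 carbons, so the parent hydride is heptane.
The principal characteristic group is a ketone (C=O on an internal carbon), named with the suffix -one.
Number the chain so that numbering from this end puts the carbonyl group at C-3 rather than C-5.
With this numbering: the carbonyl at C-3; a fluoro group at C-7; a methyl group at C-5.
Substituent prefixes are cited in alphabetical order (multiplying prefixes like di-/tri- are ignored for ordering).
Putting it together: 7-fluoro-5-methylheptan-3-one.

7-fluoro-5-methylheptan-3-one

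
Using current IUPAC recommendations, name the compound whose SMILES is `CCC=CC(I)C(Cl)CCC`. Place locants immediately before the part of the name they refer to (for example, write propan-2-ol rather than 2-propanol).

Counting along the main chain through the multiple bond gives 9 carbons: the parent is nonane.
There is one C=C double bond, indicated by the ending -ene.
Number the chain so that numbering from this end puts the double bond at C-3 rather than C-6.
With this numbering: the double bond between C-3 and C-4; a chloro group at C-6; an iodo group at C-5.
The substituents are ordered alphabetically, ignoring any di-/tri- multipliers.
The name is 6-chloro-5-iodonon-3-ene.

6-chloro-5-iodonon-3-ene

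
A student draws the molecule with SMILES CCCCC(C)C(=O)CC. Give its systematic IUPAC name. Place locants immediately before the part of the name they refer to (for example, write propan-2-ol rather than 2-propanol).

4-methyloctan-3-one

The longest carbon chain that includes the carbonyl has 8 carbons, so the parent hydride is octane.
The highest-priority functional group is a ketone (C=O on an internal carbon), so the name ends in -one.
Choose the numbering such that numbering from this end puts the carbonyl group at C-3 rather than C-6.
With this numbering: the carbonyl at C-3; a methyl group at C-4.
Assembling the pieces gives 4-methyloctan-3-one.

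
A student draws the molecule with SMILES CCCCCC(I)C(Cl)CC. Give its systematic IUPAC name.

The longest carbon chain is 9 atoms: the parent is nonane.
The numbering direction is chosen so that the substituent locant set {3,4} is lower than {6,7} at the first point of difference.
That gives a chloro group at C-3; an iodo group at C-4.
Substituent prefixes are cited in alphabetical order (multiplying prefixes like di-/tri- are ignored for ordering).
Putting it together: 3-chloro-4-iodononane.

3-chloro-4-iodononane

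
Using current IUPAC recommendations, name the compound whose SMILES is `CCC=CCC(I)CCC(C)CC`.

6-iodo-9-methylundec-3-ene

Counting along the main chain through the multiple bond gives 11 carbons: the parent is undecane.
The chain contains a C=C double bond, so the unsaturation ending is -ene.
Choose the numbering such that numbering from this end puts the double bond at C-3 rather than C-8.
That gives the double bond between C-3 and C-4; an iodo group at C-6; a methyl group at C-9.
The substituents are ordered alphabetically, ignoring any di-/tri- multipliers.
The name is 6-iodo-9-methylundec-3-ene.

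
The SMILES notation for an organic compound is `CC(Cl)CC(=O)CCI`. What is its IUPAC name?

Counting along the main chain through the carbonyl gives 6 carbons: the parent is hexane.
The highest-priority functional group is a ketone (C=O on an internal carbon), so the name ends in -one.
The numbering direction is chosen so that numbering from this end puts the carbonyl group at C-3 rather than C-4.
That gives the carbonyl at C-3; a chloro group at C-5; an iodo group at C-1.
The substituents are ordered alphabetically, ignoring any di-/tri- multipliers.
The name is 5-chloro-1-iodohexan-3-one.

5-chloro-1-iodohexan-3-one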